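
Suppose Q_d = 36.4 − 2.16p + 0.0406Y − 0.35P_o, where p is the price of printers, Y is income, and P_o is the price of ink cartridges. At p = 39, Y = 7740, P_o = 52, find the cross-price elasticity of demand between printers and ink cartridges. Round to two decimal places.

-0.07

At the given point, Q_d = 36.4 − 2.16(39) + 0.0406(7740) − 0.35(52) = 36.4 − 84.24 + 314.244 − 18.2 = 248.204.
∂Q_d/∂P_o = −0.35, so E_xy = -0.35·(52/248.204) ≈ -0.07.
E_xy < 0: the goods are complements.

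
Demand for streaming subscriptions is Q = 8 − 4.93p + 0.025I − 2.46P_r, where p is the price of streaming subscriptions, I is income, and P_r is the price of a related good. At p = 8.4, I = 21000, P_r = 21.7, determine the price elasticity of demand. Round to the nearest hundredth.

-0.09

First evaluate Q: 8 − 4.93(8.4) + 0.025(21000) − 2.46(21.7) = 8 − 41.412 + 525 − 53.382 = 438.206.
∂Q/∂p = −4.93, so E_p = (−4.93)·(8.4/438.206) ≈ -0.09.
|E_p| < 1: demand is inelastic.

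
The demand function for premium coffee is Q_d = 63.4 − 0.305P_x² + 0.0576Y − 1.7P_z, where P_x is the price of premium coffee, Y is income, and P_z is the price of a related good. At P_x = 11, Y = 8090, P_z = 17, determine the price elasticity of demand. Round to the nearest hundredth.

-0.16

At the given point, Q_d = 63.4 − 0.305(11)² + 0.0576(8090) − 1.7(17) = 63.4 − 36.905 + 465.984 − 28.9 = 463.579.
∂Q_d/∂P_x = −2·0.305·P_x = -6.71, so E_p = -6.71·(11/463.579) ≈ -0.16.
|E_p| < 1: demand is inelastic.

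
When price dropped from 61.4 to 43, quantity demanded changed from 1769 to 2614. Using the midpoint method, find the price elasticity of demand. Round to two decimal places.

%Δq = (2614 − 1769)/[(1769 + 2614)/2] = 845/2191.5 ≈ 0.3856.
%ΔP = (43 − 61.4)/[(61.4 + 43)/2] = -18.4/52.2 ≈ -0.3525.
Arc elasticity E = %Δq/%ΔP ≈ 0.3856/-0.3525 ≈ -1.09.
|E| > 1: demand is elastic over this range.

-1.09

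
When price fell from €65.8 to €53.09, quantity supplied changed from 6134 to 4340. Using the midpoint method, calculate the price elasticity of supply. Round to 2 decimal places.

%ΔQ = (4340 − 6134)/[(6134 + 4340)/2] = -1794/5237 ≈ -0.3426.
%Δp = (53.09 − 65.8)/[(65.8 + 53.09)/2] = -12.71/59.445 ≈ -0.2138.
Arc elasticity E = %ΔQ/%Δp ≈ -0.3426/-0.2138 ≈ 1.60.
|E| > 1: supply is elastic over this range.

1.60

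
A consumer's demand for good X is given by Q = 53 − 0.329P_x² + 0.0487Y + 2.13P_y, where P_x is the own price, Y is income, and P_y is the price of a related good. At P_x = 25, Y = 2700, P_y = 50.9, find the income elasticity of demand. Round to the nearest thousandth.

1.506

Q = 53 − 0.329(25)² + 0.0487(2700) + 2.13(50.9) = 53 − 205.625 + 131.49 + 108.417 = 87.282.
∂Q/∂Y = +0.0487, so E_I = 0.0487·(2700/87.282) ≈ 1.506.
E_I > 1: normal good (luxury).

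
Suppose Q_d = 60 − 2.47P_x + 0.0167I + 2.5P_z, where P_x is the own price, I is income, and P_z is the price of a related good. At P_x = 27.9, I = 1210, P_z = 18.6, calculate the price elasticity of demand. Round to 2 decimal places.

At the given point, Q_d = 60 − 2.47(27.9) + 0.0167(1210) + 2.5(18.6) = 60 − 68.913 + 20.207 + 46.5 = 57.794.
∂Q_d/∂P_x = −2.47, so E_p = (−2.47)·(27.9/57.794) ≈ -1.19.
|E_p| > 1: demand is elastic.

-1.19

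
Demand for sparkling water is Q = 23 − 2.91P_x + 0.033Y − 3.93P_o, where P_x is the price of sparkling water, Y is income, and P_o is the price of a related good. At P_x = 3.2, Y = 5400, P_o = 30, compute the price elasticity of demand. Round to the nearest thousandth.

Substituting, Q = 23 − 2.91(3.2) + 0.033(5400) − 3.93(30) = 23 − 9.312 + 178.2 − 117.9 = 73.988.
∂Q/∂P_x = −2.91, so E_p = (−2.91)·(3.2/73.988) ≈ -0.126.
|E_p| < 1: demand is inelastic.

-0.126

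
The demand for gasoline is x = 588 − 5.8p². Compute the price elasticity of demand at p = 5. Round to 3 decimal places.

At p = 5, x = 443.
dx/dp = −2·5.8·p = −58.
Point elasticity E = (dx/dp)·(p/x) = -58 × 5/443 ≈ -0.655.
|E| < 1, so demand is inelastic at this price.

-0.655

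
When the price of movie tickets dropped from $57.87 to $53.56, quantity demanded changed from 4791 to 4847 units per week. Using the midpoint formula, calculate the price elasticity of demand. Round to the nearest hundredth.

-0.15

%ΔQ = (4847 − 4791)/[(4791 + 4847)/2] = 56/4819 ≈ 0.0116.
%ΔP = (53.56 − 57.87)/[(57.87 + 53.56)/2] = -4.31/55.715 ≈ -0.0774.
Arc elasticity E = %ΔQ/%ΔP ≈ 0.0116/-0.0774 ≈ -0.15.
|E| < 1: demand is inelastic over this range.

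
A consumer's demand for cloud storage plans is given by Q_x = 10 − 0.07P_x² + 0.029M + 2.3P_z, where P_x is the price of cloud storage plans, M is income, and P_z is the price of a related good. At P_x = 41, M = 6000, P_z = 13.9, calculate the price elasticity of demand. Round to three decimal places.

Evaluating quantity at (P_x, M, P_z) gives Q_x = 10 − 0.07(41)² + 0.029(6000) + 2.3(13.9) = 10 − 117.67 + 174 + 31.97 = 98.3.
∂Q_x/∂P_x = −2·0.07·P_x = -5.74, so E_p = -5.74·(41/98.3) ≈ -2.394.
|E_p| > 1: demand is elastic.

-2.394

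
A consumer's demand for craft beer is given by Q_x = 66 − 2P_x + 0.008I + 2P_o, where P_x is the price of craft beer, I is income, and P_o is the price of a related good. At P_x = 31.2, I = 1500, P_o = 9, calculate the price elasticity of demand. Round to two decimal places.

-1.86

At the given point, Q_x = 66 − 2(31.2) + 0.008(1500) + 2(9) = 66 − 62.4 + 12 + 18 = 33.6.
∂Q_x/∂P_x = −2, so E_p = (−2)·(31.2/33.6) ≈ -1.86.
|E_p| > 1: demand is elastic.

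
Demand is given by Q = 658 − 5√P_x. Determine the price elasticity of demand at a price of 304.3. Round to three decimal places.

At P_x = 304.3, Q = 570.779.
dQ/dP_x = −5/(2√P_x) = −5/(2·17.4442).
Point elasticity E = (dQ/dP_x)·(P_x/Q) = -0.1433 × 304.3/570.779 ≈ -0.076.
|E| < 1, so demand is inelastic at this price.

-0.076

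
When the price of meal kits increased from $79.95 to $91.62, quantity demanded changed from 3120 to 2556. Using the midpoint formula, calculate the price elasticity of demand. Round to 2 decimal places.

-1.46

%Δq = (2556 − 3120)/[(3120 + 2556)/2] = -564/2838 ≈ -0.1987.
%ΔP = (91.62 − 79.95)/[(79.95 + 91.62)/2] = 11.67/85.785 ≈ 0.1360.
Arc elasticity E = %Δq/%ΔP ≈ -0.1987/0.1360 ≈ -1.46.
|E| > 1: demand is elastic over this range.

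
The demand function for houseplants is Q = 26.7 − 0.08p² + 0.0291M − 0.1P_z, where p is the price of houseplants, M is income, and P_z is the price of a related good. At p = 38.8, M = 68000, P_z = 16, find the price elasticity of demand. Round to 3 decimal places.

First evaluate Q: 26.7 − 0.08(38.8)² + 0.0291(68000) − 0.1(16) = 26.7 − 120.4352 + 1978.8 − 1.6 = 1883.4648.
∂Q/∂p = −2·0.08·p = -6.208, so E_p = -6.208·(38.8/1883.4648) ≈ -0.128.
|E_p| < 1: demand is inelastic.

-0.128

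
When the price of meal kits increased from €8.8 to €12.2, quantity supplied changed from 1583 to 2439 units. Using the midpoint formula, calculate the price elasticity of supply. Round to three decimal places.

1.315

%Δq = (2439 − 1583)/[(1583 + 2439)/2] = 856/2011 ≈ 0.4257.
%Δp = (12.2 − 8.8)/[(8.8 + 12.2)/2] = 3.4/10.5 ≈ 0.3238.
Arc elasticity E = %Δq/%Δp ≈ 0.4257/0.3238 ≈ 1.315.
|E| > 1: supply is elastic over this range.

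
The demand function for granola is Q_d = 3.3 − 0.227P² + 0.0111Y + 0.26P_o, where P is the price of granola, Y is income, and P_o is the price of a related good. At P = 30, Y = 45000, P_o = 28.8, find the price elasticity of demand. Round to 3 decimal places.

-1.335

Q_d = 3.3 − 0.227(30)² + 0.0111(45000) + 0.26(28.8) = 3.3 − 204.3 + 499.5 + 7.488 = 305.988.
∂Q_d/∂P = −2·0.227·P = -13.62, so E_p = -13.62·(30/305.988) ≈ -1.335.
|E_p| > 1: demand is elastic.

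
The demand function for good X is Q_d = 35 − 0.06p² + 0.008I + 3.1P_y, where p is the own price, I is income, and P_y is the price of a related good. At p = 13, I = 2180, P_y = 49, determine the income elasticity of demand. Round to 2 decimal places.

0.09

First evaluate Q_d: 35 − 0.06(13)² + 0.008(2180) + 3.1(49) = 35 − 10.14 + 17.44 + 151.9 = 194.2.
∂Q_d/∂I = +0.008, so E_I = 0.008·(2180/194.2) ≈ 0.09.
E_I ∈ (0,1): normal good (necessity).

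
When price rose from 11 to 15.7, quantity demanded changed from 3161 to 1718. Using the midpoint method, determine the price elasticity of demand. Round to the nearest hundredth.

-1.68

%ΔQ = (1718 − 3161)/[(3161 + 1718)/2] = -1443/2439.5 ≈ -0.5915.
%ΔP = (15.7 − 11)/[(11 + 15.7)/2] = 4.7/13.35 ≈ 0.3521.
Arc elasticity E = %ΔQ/%ΔP ≈ -0.5915/0.3521 ≈ -1.68.
|E| > 1: demand is elastic over this range.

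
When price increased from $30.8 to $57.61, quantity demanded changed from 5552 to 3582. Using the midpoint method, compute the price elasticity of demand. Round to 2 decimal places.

-0.71

%Δq = (3582 − 5552)/[(5552 + 3582)/2] = -1970/4567 ≈ -0.4314.
%Δp = (57.61 − 30.8)/[(30.8 + 57.61)/2] = 26.81/44.205 ≈ 0.6065.
Arc elasticity E = %Δq/%Δp ≈ -0.4314/0.6065 ≈ -0.71.
|E| < 1: demand is inelastic over this range.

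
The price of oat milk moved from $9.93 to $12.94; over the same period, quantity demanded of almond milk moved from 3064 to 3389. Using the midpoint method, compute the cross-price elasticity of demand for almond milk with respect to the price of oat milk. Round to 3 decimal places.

0.383

%ΔQ_x = (3389 − 3064)/[(3064+3389)/2] = 325/3226.5 ≈ 0.1007.
%ΔP_y = (12.94 − 9.93)/[(9.93+12.94)/2] ≈ 0.2632.
E_xy = 0.1007/0.2632 ≈ 0.383.
E_xy > 0, so almond milk and oat milk are substitutes.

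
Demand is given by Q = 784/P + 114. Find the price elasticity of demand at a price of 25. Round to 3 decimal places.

At P = 25, Q = 145.36.
dQ/dP = −784/P² = −1.2544.
Point elasticity E = (dQ/dP)·(P/Q) = -1.2544 × 25/145.36 ≈ -0.216.
|E| < 1, so demand is inelastic at this price.

-0.216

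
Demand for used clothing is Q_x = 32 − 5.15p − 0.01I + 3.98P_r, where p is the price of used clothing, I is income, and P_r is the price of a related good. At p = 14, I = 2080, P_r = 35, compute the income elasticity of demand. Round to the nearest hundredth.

Substituting, Q_x = 32 − 5.15(14) − 0.01(2080) + 3.98(35) = 32 − 72.1 − 20.8 + 139.3 = 78.4.
∂Q_x/∂I = −0.01, so E_I = -0.01·(2080/78.4) ≈ -0.27.
E_I < 0: inferior good.

-0.27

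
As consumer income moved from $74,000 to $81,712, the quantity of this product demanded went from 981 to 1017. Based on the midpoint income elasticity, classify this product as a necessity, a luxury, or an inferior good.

necessity

%ΔQ = (1017 − 981)/[(981+1017)/2] = 36/999 ≈ 0.0360.
%ΔY = (81,712 − 74,000)/[(74,000+81,712)/2] = 7712/77856 ≈ 0.0991.
E_I = %ΔQ/%ΔY ≈ 0.364.
E_I ∈ (0,1): normal good (necessity).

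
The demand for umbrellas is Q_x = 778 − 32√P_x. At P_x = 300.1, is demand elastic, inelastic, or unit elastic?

elastic

At P_x = 300.1, Q_x = 223.6514.
dQ_x/dP_x = −32/(2√P_x) = −32/(2·17.3234).
Point elasticity E = (dQ_x/dP_x)·(P_x/Q_x) = -0.9236 × 300.1/223.6514 ≈ -1.239.
|E| ≈ 1.239 > 1, so demand is elastic.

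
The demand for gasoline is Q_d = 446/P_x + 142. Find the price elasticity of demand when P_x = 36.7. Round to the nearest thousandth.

-0.079

At P_x = 36.7, Q_d = 154.1526.
dQ_d/dP_x = −446/P_x² = −0.3311.
Point elasticity E = (dQ_d/dP_x)·(P_x/Q_d) = -0.3311 × 36.7/154.1526 ≈ -0.079.
|E| < 1, so demand is inelastic at this price.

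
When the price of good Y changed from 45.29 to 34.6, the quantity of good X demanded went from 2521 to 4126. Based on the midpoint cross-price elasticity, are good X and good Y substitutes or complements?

%ΔQ_x = (4126 − 2521)/[(2521+4126)/2] = 1605/3323.5 ≈ 0.4829.
%ΔP_y = (34.6 − 45.29)/[(45.29+34.6)/2] ≈ -0.2676.
E_xy = 0.4829/-0.2676 ≈ -1.805.
E_xy < 0, so the goods are complements.

complements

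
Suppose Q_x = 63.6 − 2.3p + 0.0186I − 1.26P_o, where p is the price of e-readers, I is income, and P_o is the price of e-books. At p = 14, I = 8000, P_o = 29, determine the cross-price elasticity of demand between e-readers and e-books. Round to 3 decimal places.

Substituting, Q_x = 63.6 − 2.3(14) + 0.0186(8000) − 1.26(29) = 63.6 − 32.2 + 148.8 − 36.54 = 143.66.
∂Q_x/∂P_o = −1.26, so E_xy = -1.26·(29/143.66) ≈ -0.254.
E_xy < 0: the goods are complements.

-0.254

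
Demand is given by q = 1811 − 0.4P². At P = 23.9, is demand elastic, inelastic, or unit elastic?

inelastic

At P = 23.9, q = 1582.516.
dq/dP = −2·0.4·P = −19.12.
Point elasticity E = (dq/dP)·(P/q) = -19.12 × 23.9/1582.516 ≈ -0.289.
|E| ≈ 0.289 < 1, so demand is inelastic.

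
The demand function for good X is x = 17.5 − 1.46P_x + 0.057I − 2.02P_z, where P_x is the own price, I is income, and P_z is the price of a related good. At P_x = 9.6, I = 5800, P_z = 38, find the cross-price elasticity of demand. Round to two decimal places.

-0.30

Substituting, x = 17.5 − 1.46(9.6) + 0.057(5800) − 2.02(38) = 17.5 − 14.016 + 330.6 − 76.76 = 257.324.
∂x/∂P_z = −2.02, so E_xy = -2.02·(38/257.324) ≈ -0.30.
E_xy < 0: the goods are complements.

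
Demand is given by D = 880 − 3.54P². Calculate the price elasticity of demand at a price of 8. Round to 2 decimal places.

-0.69

At P = 8, D = 653.44.
dD/dP = −2·3.54·P = −56.64.
Point elasticity E = (dD/dP)·(P/D) = -56.64 × 8/653.44 ≈ -0.69.
|E| < 1, so demand is inelastic at this price.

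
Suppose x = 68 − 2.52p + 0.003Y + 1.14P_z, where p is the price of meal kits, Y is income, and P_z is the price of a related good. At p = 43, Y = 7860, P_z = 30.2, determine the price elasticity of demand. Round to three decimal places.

-6.140

At the given point, x = 68 − 2.52(43) + 0.003(7860) + 1.14(30.2) = 68 − 108.36 + 23.58 + 34.428 = 17.648.
∂x/∂p = −2.52, so E_p = (−2.52)·(43/17.648) ≈ -6.140.
|E_p| > 1: demand is elastic.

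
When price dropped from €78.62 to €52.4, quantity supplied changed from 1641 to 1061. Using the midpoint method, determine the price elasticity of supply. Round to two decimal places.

%Δq = (1061 − 1641)/[(1641 + 1061)/2] = -580/1351 ≈ -0.4293.
%Δp = (52.4 − 78.62)/[(78.62 + 52.4)/2] = -26.22/65.51 ≈ -0.4002.
Arc elasticity E = %Δq/%Δp ≈ -0.4293/-0.4002 ≈ 1.07.
|E| > 1: supply is elastic over this range.

1.07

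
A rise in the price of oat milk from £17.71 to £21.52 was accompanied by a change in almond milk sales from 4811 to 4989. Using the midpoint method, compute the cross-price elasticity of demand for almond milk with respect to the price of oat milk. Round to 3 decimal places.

0.187

%ΔQ_x = (4989 − 4811)/[(4811+4989)/2] = 178/4900 ≈ 0.0363.
%ΔP_y = (21.52 − 17.71)/[(17.71+21.52)/2] ≈ 0.1942.
E_xy = 0.0363/0.1942 ≈ 0.187.
E_xy > 0, so almond milk and oat milk are substitutes.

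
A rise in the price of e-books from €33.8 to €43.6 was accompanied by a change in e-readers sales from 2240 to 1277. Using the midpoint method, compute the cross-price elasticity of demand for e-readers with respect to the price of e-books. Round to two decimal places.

-2.16

%ΔQ_x = (1277 − 2240)/[(2240+1277)/2] = -963/1758.5 ≈ -0.5476.
%ΔP_y = (43.6 − 33.8)/[(33.8+43.6)/2] ≈ 0.2532.
E_xy = -0.5476/0.2532 ≈ -2.16.
E_xy < 0, so e-readers and e-books are complements.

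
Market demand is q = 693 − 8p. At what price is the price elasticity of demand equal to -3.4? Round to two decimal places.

66.94

Set −bp/(a − bp) = −3.4 ⇒ bp = 3.4(a − bp) ⇒ bp(1+3.4) = 3.4·a.
p = 3.4·693/(8·4.4) ≈ 66.94.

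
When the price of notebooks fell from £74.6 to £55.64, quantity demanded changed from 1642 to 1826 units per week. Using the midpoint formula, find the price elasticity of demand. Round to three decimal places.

-0.364

%ΔQ = (1826 − 1642)/[(1642 + 1826)/2] = 184/1734 ≈ 0.1061.
%ΔP = (55.64 − 74.6)/[(74.6 + 55.64)/2] = -18.96/65.12 ≈ -0.2912.
Arc elasticity E = %ΔQ/%ΔP ≈ 0.1061/-0.2912 ≈ -0.364.
|E| < 1: demand is inelastic over this range.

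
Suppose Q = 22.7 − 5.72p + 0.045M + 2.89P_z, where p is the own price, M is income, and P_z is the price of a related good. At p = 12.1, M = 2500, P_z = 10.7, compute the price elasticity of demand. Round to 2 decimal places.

-0.71

First evaluate Q: 22.7 − 5.72(12.1) + 0.045(2500) + 2.89(10.7) = 22.7 − 69.212 + 112.5 + 30.923 = 96.911.
∂Q/∂p = −5.72, so E_p = (−5.72)·(12.1/96.911) ≈ -0.71.
|E_p| < 1: demand is inelastic.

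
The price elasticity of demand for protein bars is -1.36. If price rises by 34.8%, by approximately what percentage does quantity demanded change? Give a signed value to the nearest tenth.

-47.3

%ΔQ ≈ E × %ΔP = (-1.36) × (34.8%) ≈ -47.3%.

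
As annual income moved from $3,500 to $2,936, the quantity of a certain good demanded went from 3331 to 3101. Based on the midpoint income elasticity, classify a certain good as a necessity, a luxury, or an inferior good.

necessity

%ΔQ = (3101 − 3331)/[(3331+3101)/2] = -230/3216 ≈ -0.0715.
%ΔY = (2,936 − 3,500)/[(3,500+2,936)/2] = -564/3218 ≈ -0.1753.
E_I = %ΔQ/%ΔY ≈ 0.408.
E_I ∈ (0,1): normal good (necessity).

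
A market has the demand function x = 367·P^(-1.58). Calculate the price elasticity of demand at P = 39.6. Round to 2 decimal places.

For a Cobb–Douglas (constant-elasticity) form x = A·P^α·…, the elasticity with respect to P equals the exponent α at every point.
Here the exponent on P is -1.58, so the price elasticity of demand is -1.58.

-1.58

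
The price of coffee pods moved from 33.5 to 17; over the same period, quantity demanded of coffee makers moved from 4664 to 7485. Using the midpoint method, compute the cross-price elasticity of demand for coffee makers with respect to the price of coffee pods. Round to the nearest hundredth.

%ΔQ_x = (7485 − 4664)/[(4664+7485)/2] = 2821/6074.5 ≈ 0.4644.
%ΔP_y = (17 − 33.5)/[(33.5+17)/2] ≈ -0.6535.
E_xy = 0.4644/-0.6535 ≈ -0.71.
E_xy < 0, so coffee makers and coffee pods are complements.

-0.71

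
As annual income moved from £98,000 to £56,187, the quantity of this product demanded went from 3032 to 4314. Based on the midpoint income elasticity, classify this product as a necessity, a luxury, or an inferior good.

inferior

%ΔQ = (4314 − 3032)/[(3032+4314)/2] = 1282/3673 ≈ 0.3490.
%ΔM = (56,187 − 98,000)/[(98,000+56,187)/2] = -41813/77093.5 ≈ -0.5424.
E_I = %ΔQ/%ΔM ≈ -0.644.
E_I < 0: inferior good.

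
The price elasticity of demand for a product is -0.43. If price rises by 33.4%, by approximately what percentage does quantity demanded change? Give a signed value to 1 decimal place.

%ΔQ ≈ E × %ΔP = (-0.43) × (33.4%) ≈ -14.4%.

-14.4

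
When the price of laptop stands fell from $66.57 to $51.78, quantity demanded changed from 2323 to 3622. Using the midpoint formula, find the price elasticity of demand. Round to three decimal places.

-1.748

%Δq = (3622 − 2323)/[(2323 + 3622)/2] = 1299/2972.5 ≈ 0.4370.
%ΔP = (51.78 − 66.57)/[(66.57 + 51.78)/2] = -14.79/59.175 ≈ -0.2499.
Arc elasticity E = %Δq/%ΔP ≈ 0.4370/-0.2499 ≈ -1.748.
|E| > 1: demand is elastic over this range.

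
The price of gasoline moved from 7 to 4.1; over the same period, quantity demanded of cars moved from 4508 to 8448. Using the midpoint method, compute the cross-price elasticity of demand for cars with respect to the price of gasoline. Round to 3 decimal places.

-1.164

%ΔQ_x = (8448 − 4508)/[(4508+8448)/2] = 3940/6478 ≈ 0.6082.
%ΔP_y = (4.1 − 7)/[(7+4.1)/2] ≈ -0.5225.
E_xy = 0.6082/-0.5225 ≈ -1.164.
E_xy < 0, so cars and gasoline are complements.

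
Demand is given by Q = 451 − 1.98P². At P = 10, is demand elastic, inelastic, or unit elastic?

At P = 10, Q = 253.
dQ/dP = −2·1.98·P = −39.6.
Point elasticity E = (dQ/dP)·(P/Q) = -39.6 × 10/253 ≈ -1.565.
|E| ≈ 1.565 > 1, so demand is elastic.

elastic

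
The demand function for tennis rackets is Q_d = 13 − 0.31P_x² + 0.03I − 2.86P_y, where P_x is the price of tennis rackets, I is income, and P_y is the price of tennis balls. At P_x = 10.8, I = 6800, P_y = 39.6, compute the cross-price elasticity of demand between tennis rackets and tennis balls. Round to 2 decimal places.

Substituting, Q_d = 13 − 0.31(10.8)² + 0.03(6800) − 2.86(39.6) = 13 − 36.1584 + 204 − 113.256 = 67.5856.
∂Q_d/∂P_y = −2.86, so E_xy = -2.86·(39.6/67.5856) ≈ -1.68.
E_xy < 0: the goods are complements.

-1.68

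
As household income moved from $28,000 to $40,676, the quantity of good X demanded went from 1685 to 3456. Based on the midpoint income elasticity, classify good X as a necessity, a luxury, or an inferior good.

%ΔQ = (3456 − 1685)/[(1685+3456)/2] = 1771/2570.5 ≈ 0.6890.
%ΔI = (40,676 − 28,000)/[(28,000+40,676)/2] = 12676/34338 ≈ 0.3692.
E_I = %ΔQ/%ΔI ≈ 1.866.
E_I > 1: normal good (luxury).

luxury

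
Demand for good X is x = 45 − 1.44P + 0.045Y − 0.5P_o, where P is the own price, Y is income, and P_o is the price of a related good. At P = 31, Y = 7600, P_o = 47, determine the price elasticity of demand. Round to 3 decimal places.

-0.140

Evaluating quantity at (P, Y, P_o) gives x = 45 − 1.44(31) + 0.045(7600) − 0.5(47) = 45 − 44.64 + 342 − 23.5 = 318.86.
∂x/∂P = −1.44, so E_p = (−1.44)·(31/318.86) ≈ -0.140.
|E_p| < 1: demand is inelastic.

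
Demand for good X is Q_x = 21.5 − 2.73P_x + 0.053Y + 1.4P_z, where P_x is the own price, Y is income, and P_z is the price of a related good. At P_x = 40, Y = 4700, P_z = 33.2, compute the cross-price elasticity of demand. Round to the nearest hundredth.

0.22

First evaluate Q_x: 21.5 − 2.73(40) + 0.053(4700) + 1.4(33.2) = 21.5 − 109.2 + 249.1 + 46.48 = 207.88.
∂Q_x/∂P_z = +1.4, so E_xy = 1.4·(33.2/207.88) ≈ 0.22.
E_xy > 0: the goods are substitutes.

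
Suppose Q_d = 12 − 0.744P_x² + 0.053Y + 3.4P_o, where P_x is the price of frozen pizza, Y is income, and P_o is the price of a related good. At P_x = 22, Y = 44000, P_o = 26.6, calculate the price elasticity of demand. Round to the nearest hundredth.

Q_d = 12 − 0.744(22)² + 0.053(44000) + 3.4(26.6) = 12 − 360.096 + 2332 + 90.44 = 2074.344.
∂Q_d/∂P_x = −2·0.744·P_x = -32.736, so E_p = -32.736·(22/2074.344) ≈ -0.35.
|E_p| < 1: demand is inelastic.

-0.35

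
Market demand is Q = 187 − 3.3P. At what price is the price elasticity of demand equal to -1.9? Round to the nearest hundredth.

37.13

Set −bP/(a − bP) = −1.9 ⇒ bP = 1.9(a − bP) ⇒ bP(1+1.9) = 1.9·a.
P = 1.9·187/(3.3·2.9) ≈ 37.13.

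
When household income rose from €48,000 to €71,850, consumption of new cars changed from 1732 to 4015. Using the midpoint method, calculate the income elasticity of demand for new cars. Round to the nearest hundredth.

2.00

%ΔQ = (4015 − 1732)/[(1732+4015)/2] = 2283/2873.5 ≈ 0.7945.
%ΔI = (71,850 − 48,000)/[(48,000+71,850)/2] = 23850/59925 ≈ 0.3980.
E_I = %ΔQ/%ΔI ≈ 2.00.
E_I > 1: normal good (luxury).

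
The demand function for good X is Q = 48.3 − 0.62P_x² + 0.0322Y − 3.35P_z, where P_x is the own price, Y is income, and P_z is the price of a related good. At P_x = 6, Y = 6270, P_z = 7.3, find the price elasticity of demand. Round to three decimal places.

At the given point, Q = 48.3 − 0.62(6)² + 0.0322(6270) − 3.35(7.3) = 48.3 − 22.32 + 201.894 − 24.455 = 203.419.
∂Q/∂P_x = −2·0.62·P_x = -7.44, so E_p = -7.44·(6/203.419) ≈ -0.219.
|E_p| < 1: demand is inelastic.

-0.219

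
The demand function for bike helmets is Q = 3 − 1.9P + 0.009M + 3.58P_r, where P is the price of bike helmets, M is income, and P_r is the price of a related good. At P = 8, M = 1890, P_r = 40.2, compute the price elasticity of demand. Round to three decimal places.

First evaluate Q: 3 − 1.9(8) + 0.009(1890) + 3.58(40.2) = 3 − 15.2 + 17.01 + 143.916 = 148.726.
∂Q/∂P = −1.9, so E_p = (−1.9)·(8/148.726) ≈ -0.102.
|E_p| < 1: demand is inelastic.

-0.102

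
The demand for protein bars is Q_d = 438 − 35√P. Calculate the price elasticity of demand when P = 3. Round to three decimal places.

-0.080

At P = 3, Q_d = 377.3782.
dQ_d/dP = −35/(2√P) = −35/(2·1.7321).
Point elasticity E = (dQ_d/dP)·(P/Q_d) = -10.1036 × 3/377.3782 ≈ -0.080.
|E| < 1, so demand is inelastic at this price.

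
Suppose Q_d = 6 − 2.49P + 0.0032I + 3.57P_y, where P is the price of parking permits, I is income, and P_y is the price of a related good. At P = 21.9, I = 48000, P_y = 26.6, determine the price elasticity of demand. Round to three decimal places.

-0.273

Evaluating quantity at (P, I, P_y) gives Q_d = 6 − 2.49(21.9) + 0.0032(48000) + 3.57(26.6) = 6 − 54.531 + 153.6 + 94.962 = 200.031.
∂Q_d/∂P = −2.49, so E_p = (−2.49)·(21.9/200.031) ≈ -0.273.
|E_p| < 1: demand is inelastic.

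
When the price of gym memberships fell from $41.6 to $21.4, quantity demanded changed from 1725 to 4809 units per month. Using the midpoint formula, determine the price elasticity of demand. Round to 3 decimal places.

-1.472

%ΔQ = (4809 − 1725)/[(1725 + 4809)/2] = 3084/3267 ≈ 0.9440.
%ΔP = (21.4 − 41.6)/[(41.6 + 21.4)/2] = -20.2/31.5 ≈ -0.6413.
Arc elasticity E = %ΔQ/%ΔP ≈ 0.9440/-0.6413 ≈ -1.472.
|E| > 1: demand is elastic over this range.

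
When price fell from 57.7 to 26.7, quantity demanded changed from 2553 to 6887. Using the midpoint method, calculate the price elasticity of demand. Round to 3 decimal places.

-1.250

%Δq = (6887 − 2553)/[(2553 + 6887)/2] = 4334/4720 ≈ 0.9182.
%Δp = (26.7 − 57.7)/[(57.7 + 26.7)/2] = -31/42.2 ≈ -0.7346.
Arc elasticity E = %Δq/%Δp ≈ 0.9182/-0.7346 ≈ -1.250.
|E| > 1: demand is elastic over this range.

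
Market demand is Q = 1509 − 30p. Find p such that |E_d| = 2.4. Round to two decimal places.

35.51

Set −bp/(a − bp) = −2.4 ⇒ bp = 2.4(a − bp) ⇒ bp(1+2.4) = 2.4·a.
p = 2.4·1509/(30·3.4) ≈ 35.51.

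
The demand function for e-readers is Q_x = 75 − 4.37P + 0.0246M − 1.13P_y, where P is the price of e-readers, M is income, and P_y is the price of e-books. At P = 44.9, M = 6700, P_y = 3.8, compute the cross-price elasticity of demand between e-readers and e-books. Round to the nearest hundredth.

Q_x = 75 − 4.37(44.9) + 0.0246(6700) − 1.13(3.8) = 75 − 196.213 + 164.82 − 4.294 = 39.313.
∂Q_x/∂P_y = −1.13, so E_xy = -1.13·(3.8/39.313) ≈ -0.11.
E_xy < 0: the goods are complements.

-0.11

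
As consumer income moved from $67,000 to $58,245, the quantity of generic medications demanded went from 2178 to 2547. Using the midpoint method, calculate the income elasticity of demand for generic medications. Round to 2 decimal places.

-1.12

%ΔQ = (2547 − 2178)/[(2178+2547)/2] = 369/2362.5 ≈ 0.1562.
%ΔM = (58,245 − 67,000)/[(67,000+58,245)/2] = -8755/62622.5 ≈ -0.1398.
E_I = %ΔQ/%ΔM ≈ -1.12.
E_I < 0: inferior good.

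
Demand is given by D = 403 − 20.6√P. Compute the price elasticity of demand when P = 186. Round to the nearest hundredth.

At P = 186, D = 122.0535.
dD/dP = −20.6/(2√P) = −20.6/(2·13.6382).
Point elasticity E = (dD/dP)·(P/D) = -0.7552 × 186/122.0535 ≈ -1.15.
|E| > 1, so demand is elastic at this price.

-1.15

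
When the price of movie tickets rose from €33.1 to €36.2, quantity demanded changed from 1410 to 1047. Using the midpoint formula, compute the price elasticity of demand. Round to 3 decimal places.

-3.303

%Δq = (1047 − 1410)/[(1410 + 1047)/2] = -363/1228.5 ≈ -0.2955.
%ΔP = (36.2 − 33.1)/[(33.1 + 36.2)/2] = 3.1/34.65 ≈ 0.0895.
Arc elasticity E = %Δq/%ΔP ≈ -0.2955/0.0895 ≈ -3.303.
|E| > 1: demand is elastic over this range.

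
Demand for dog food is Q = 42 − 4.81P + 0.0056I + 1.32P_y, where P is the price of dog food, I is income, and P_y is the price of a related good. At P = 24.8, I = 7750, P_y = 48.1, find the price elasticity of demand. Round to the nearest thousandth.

Q = 42 − 4.81(24.8) + 0.0056(7750) + 1.32(48.1) = 42 − 119.288 + 43.4 + 63.492 = 29.604.
∂Q/∂P = −4.81, so E_p = (−4.81)·(24.8/29.604) ≈ -4.029.
|E_p| > 1: demand is elastic.

-4.029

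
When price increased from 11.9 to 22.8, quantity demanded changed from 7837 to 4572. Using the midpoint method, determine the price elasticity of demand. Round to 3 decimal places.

%Δq = (4572 − 7837)/[(7837 + 4572)/2] = -3265/6204.5 ≈ -0.5262.
%Δp = (22.8 − 11.9)/[(11.9 + 22.8)/2] = 10.9/17.35 ≈ 0.6282.
Arc elasticity E = %Δq/%Δp ≈ -0.5262/0.6282 ≈ -0.838.
|E| < 1: demand is inelastic over this range.

-0.838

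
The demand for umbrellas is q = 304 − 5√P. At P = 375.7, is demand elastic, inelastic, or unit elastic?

At P = 375.7, q = 207.0851.
dq/dP = −5/(2√P) = −5/(2·19.383).
Point elasticity E = (dq/dP)·(P/q) = -0.129 × 375.7/207.0851 ≈ -0.234.
|E| ≈ 0.234 < 1, so demand is inelastic.

inelastic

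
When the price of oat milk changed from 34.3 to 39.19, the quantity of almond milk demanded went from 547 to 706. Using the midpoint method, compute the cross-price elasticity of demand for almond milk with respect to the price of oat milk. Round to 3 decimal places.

%ΔQ_x = (706 − 547)/[(547+706)/2] = 159/626.5 ≈ 0.2538.
%ΔP_y = (39.19 − 34.3)/[(34.3+39.19)/2] ≈ 0.1331.
E_xy = 0.2538/0.1331 ≈ 1.907.
E_xy > 0, so almond milk and oat milk are substitutes.

1.907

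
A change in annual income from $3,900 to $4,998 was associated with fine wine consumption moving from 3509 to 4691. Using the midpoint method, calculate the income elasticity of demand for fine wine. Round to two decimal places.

1.17

%ΔQ = (4691 − 3509)/[(3509+4691)/2] = 1182/4100 ≈ 0.2883.
%ΔI = (4,998 − 3,900)/[(3,900+4,998)/2] = 1098/4449 ≈ 0.2468.
E_I = %ΔQ/%ΔI ≈ 1.17.
E_I > 1: normal good (luxury).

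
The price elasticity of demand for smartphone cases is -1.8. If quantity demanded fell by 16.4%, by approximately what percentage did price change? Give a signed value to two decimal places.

9.11

%ΔQ ≈ E × %ΔP ⇒ %ΔP = %ΔQ / E = (-16.4%)/(-1.8) ≈ 9.11%.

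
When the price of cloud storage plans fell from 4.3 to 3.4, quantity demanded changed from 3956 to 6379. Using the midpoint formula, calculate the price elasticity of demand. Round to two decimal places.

%Δq = (6379 − 3956)/[(3956 + 6379)/2] = 2423/5167.5 ≈ 0.4689.
%ΔP = (3.4 − 4.3)/[(4.3 + 3.4)/2] = -0.9/3.85 ≈ -0.2338.
Arc elasticity E = %Δq/%ΔP ≈ 0.4689/-0.2338 ≈ -2.01.
|E| > 1: demand is elastic over this range.

-2.01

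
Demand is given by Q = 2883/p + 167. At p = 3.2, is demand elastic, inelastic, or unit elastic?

inelastic

At p = 3.2, Q = 1067.9375.
dQ/dp = −2883/p² = −281.543.
Point elasticity E = (dQ/dp)·(p/Q) = -281.543 × 3.2/1067.9375 ≈ -0.844.
|E| ≈ 0.844 < 1, so demand is inelastic.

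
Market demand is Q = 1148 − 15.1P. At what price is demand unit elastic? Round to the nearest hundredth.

For linear demand Q = a − bP, E = −bP/(a − bP). |E| = 1 ⇒ bP = a − bP ⇒ P = a/(2b).
P = 1148/(2·15.1) ≈ 38.01.

38.01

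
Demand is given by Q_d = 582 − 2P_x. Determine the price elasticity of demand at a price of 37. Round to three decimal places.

-0.146

At P_x = 37, Q_d = 508.
dQ_d/dP_x = −2.
Point elasticity E = (dQ_d/dP_x)·(P_x/Q_d) = -2 × 37/508 ≈ -0.146.
|E| < 1, so demand is inelastic at this price.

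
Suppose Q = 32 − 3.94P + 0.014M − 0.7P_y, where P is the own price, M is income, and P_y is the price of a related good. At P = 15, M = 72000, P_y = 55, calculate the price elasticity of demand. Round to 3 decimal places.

-0.063

Evaluating quantity at (P, M, P_y) gives Q = 32 − 3.94(15) + 0.014(72000) − 0.7(55) = 32 − 59.1 + 1008 − 38.5 = 942.4.
∂Q/∂P = −3.94, so E_p = (−3.94)·(15/942.4) ≈ -0.063.
|E_p| < 1: demand is inelastic.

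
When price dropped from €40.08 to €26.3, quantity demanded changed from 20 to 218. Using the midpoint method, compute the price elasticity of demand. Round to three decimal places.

%ΔQ = (218 − 20)/[(20 + 218)/2] = 198/119 ≈ 1.6639.
%ΔP = (26.3 − 40.08)/[(40.08 + 26.3)/2] = -13.78/33.19 ≈ -0.4152.
Arc elasticity E = %ΔQ/%ΔP ≈ 1.6639/-0.4152 ≈ -4.008.
|E| > 1: demand is elastic over this range.

-4.008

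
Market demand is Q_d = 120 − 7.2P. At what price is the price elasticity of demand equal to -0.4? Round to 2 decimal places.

Set −bP/(a − bP) = −0.4 ⇒ bP = 0.4(a − bP) ⇒ bP(1+0.4) = 0.4·a.
P = 0.4·120/(7.2·1.4) ≈ 4.76.

4.76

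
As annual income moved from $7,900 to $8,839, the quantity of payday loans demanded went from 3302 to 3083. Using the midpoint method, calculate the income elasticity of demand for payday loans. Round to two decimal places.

%ΔQ = (3083 − 3302)/[(3302+3083)/2] = -219/3192.5 ≈ -0.0686.
%ΔI = (8,839 − 7,900)/[(7,900+8,839)/2] = 939/8369.5 ≈ 0.1122.
E_I = %ΔQ/%ΔI ≈ -0.61.
E_I < 0: inferior good.

-0.61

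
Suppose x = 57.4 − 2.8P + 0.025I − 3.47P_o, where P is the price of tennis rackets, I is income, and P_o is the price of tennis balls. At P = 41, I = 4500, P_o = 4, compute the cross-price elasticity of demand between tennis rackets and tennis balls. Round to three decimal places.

At the given point, x = 57.4 − 2.8(41) + 0.025(4500) − 3.47(4) = 57.4 − 114.8 + 112.5 − 13.88 = 41.22.
∂x/∂P_o = −3.47, so E_xy = -3.47·(4/41.22) ≈ -0.337.
E_xy < 0: the goods are complements.

-0.337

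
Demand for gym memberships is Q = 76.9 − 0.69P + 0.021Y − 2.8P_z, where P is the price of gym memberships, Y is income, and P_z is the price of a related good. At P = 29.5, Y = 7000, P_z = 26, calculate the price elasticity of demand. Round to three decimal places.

-0.156

At the given point, Q = 76.9 − 0.69(29.5) + 0.021(7000) − 2.8(26) = 76.9 − 20.355 + 147 − 72.8 = 130.745.
∂Q/∂P = −0.69, so E_p = (−0.69)·(29.5/130.745) ≈ -0.156.
|E_p| < 1: demand is inelastic.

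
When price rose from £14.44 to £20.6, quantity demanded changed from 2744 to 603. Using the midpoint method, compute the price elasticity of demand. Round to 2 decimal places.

%Δq = (603 − 2744)/[(2744 + 603)/2] = -2141/1673.5 ≈ -1.2794.
%Δp = (20.6 − 14.44)/[(14.44 + 20.6)/2] = 6.16/17.52 ≈ 0.3516.
Arc elasticity E = %Δq/%Δp ≈ -1.2794/0.3516 ≈ -3.64.
|E| > 1: demand is elastic over this range.

-3.64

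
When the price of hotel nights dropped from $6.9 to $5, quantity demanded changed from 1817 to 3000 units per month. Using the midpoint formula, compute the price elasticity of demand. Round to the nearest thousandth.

-1.538

%ΔQ = (3000 − 1817)/[(1817 + 3000)/2] = 1183/2408.5 ≈ 0.4912.
%Δp = (5 − 6.9)/[(6.9 + 5)/2] = -1.9/5.95 ≈ -0.3193.
Arc elasticity E = %ΔQ/%Δp ≈ 0.4912/-0.3193 ≈ -1.538.
|E| > 1: demand is elastic over this range.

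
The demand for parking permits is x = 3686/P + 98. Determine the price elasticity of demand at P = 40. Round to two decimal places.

-0.48

At P = 40, x = 190.15.
dx/dP = −3686/P² = −2.3037.
Point elasticity E = (dx/dP)·(P/x) = -2.3038 × 40/190.15 ≈ -0.48.
|E| < 1, so demand is inelastic at this price.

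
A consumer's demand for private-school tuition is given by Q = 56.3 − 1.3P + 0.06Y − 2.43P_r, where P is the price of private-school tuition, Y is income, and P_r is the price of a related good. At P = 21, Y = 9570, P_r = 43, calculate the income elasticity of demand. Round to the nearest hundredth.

First evaluate Q: 56.3 − 1.3(21) + 0.06(9570) − 2.43(43) = 56.3 − 27.3 + 574.2 − 104.49 = 498.71.
∂Q/∂Y = +0.06, so E_I = 0.06·(9570/498.71) ≈ 1.15.
E_I > 1: normal good (luxury).

1.15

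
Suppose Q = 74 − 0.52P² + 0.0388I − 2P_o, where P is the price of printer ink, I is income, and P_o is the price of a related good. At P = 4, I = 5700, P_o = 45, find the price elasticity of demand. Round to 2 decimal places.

Evaluating quantity at (P, I, P_o) gives Q = 74 − 0.52(4)² + 0.0388(5700) − 2(45) = 74 − 8.32 + 221.16 − 90 = 196.84.
∂Q/∂P = −2·0.52·P = -4.16, so E_p = -4.16·(4/196.84) ≈ -0.08.
|E_p| < 1: demand is inelastic.

-0.08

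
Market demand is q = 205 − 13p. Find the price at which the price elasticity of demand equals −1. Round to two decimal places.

7.88

For linear demand q = a − bp, E = −bp/(a − bp). |E| = 1 ⇒ bp = a − bp ⇒ p = a/(2b).
p = 205/(2·13) ≈ 7.88.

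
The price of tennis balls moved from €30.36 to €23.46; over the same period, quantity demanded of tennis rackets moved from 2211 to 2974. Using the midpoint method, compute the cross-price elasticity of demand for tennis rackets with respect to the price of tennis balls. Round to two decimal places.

%ΔQ_x = (2974 − 2211)/[(2211+2974)/2] = 763/2592.5 ≈ 0.2943.
%ΔP_y = (23.46 − 30.36)/[(30.36+23.46)/2] ≈ -0.2564.
E_xy = 0.2943/-0.2564 ≈ -1.15.
E_xy < 0, so tennis rackets and tennis balls are complements.

-1.15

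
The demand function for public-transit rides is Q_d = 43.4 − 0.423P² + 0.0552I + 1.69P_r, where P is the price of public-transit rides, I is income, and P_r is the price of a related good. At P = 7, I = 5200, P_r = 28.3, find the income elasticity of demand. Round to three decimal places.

0.803

Evaluating quantity at (P, I, P_r) gives Q_d = 43.4 − 0.423(7)² + 0.0552(5200) + 1.69(28.3) = 43.4 − 20.727 + 287.04 + 47.827 = 357.54.
∂Q_d/∂I = +0.0552, so E_I = 0.0552·(5200/357.54) ≈ 0.803.
E_I ∈ (0,1): normal good (necessity).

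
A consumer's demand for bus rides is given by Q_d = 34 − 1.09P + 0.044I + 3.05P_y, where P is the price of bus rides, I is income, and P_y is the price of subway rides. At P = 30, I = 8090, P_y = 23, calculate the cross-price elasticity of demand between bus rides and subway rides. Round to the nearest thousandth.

0.164

At the given point, Q_d = 34 − 1.09(30) + 0.044(8090) + 3.05(23) = 34 − 32.7 + 355.96 + 70.15 = 427.41.
∂Q_d/∂P_y = +3.05, so E_xy = 3.05·(23/427.41) ≈ 0.164.
E_xy > 0: the goods are substitutes.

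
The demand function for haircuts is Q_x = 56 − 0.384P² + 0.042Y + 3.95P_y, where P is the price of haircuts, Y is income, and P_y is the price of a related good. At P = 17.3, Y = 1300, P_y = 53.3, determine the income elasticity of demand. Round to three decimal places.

0.265

Q_x = 56 − 0.384(17.3)² + 0.042(1300) + 3.95(53.3) = 56 − 114.9274 + 54.6 + 210.535 = 206.2076.
∂Q_x/∂Y = +0.042, so E_I = 0.042·(1300/206.2076) ≈ 0.265.
E_I ∈ (0,1): normal good (necessity).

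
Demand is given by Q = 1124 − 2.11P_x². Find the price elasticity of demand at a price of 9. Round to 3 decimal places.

-0.359

At P_x = 9, Q = 953.09.
dQ/dP_x = −2·2.11·P_x = −37.98.
Point elasticity E = (dQ/dP_x)·(P_x/Q) = -37.98 × 9/953.09 ≈ -0.359.
|E| < 1, so demand is inelastic at this price.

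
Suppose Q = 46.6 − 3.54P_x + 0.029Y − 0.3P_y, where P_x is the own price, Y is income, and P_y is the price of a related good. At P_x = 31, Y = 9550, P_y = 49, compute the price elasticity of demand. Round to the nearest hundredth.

-0.55

Substituting, Q = 46.6 − 3.54(31) + 0.029(9550) − 0.3(49) = 46.6 − 109.74 + 276.95 − 14.7 = 199.11.
∂Q/∂P_x = −3.54, so E_p = (−3.54)·(31/199.11) ≈ -0.55.
|E_p| < 1: demand is inelastic.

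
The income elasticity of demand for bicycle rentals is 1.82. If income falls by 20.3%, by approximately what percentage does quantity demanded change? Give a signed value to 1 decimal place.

-36.9

%ΔQ ≈ E × %ΔI = (1.82) × (-20.3%) ≈ -36.9%.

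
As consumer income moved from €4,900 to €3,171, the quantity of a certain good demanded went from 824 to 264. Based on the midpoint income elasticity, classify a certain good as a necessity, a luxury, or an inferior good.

luxury

%ΔQ = (264 − 824)/[(824+264)/2] = -560/544 ≈ -1.0294.
%ΔM = (3,171 − 4,900)/[(4,900+3,171)/2] = -1729/4035.5 ≈ -0.4284.
E_I = %ΔQ/%ΔM ≈ 2.403.
E_I > 1: normal good (luxury).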